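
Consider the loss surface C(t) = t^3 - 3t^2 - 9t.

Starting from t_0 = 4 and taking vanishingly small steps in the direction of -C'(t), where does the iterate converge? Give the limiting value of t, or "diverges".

C'(t) = 3(t - 3)(t + 1), so C'(4) = 15.
Gradient descent moves in the -C' direction, i.e. t is decreasing.
The nearest critical point in that direction is t = 3, where C'' = 12 > 0 (a local minimum). The iterate converges there.

3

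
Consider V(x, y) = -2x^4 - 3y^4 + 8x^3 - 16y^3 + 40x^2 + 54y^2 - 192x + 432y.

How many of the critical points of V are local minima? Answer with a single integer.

V separates as a function of x plus a function of y, so ∇V=0 decouples.
∂V/∂x = -8(x - 4)(x - 2)(x + 3) = 0 at x ∈ {-3, 2, 4}; ∂V/∂y = -12(y - 3)(y + 3)(y + 4) = 0 at y ∈ {-4, -3, 3}.
The Hessian is diagonal: diag(V_xx, V_yy). Second derivatives: V_xx(-3)=-280, V_xx(2)=80, V_xx(4)=-112; V_yy(-4)=-84, V_yy(-3)=72, V_yy(3)=-504.
Local minima occur where both diagonal entries positive: (2, -3). Count: 1.

1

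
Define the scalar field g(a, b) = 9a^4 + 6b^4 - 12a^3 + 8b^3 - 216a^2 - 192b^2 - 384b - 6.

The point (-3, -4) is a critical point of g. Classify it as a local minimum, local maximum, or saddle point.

local minimum

The mixed partial ∂²g/∂a∂b is 0, so the Hessian at any point is diag(g_aa, g_bb) = diag(36(3a^2 - 2a - 12), 24(3b^2 + 2b - 16)).
At (-3, -4): H = diag(756, 576).
Both eigenvalues are positive, so H is positive definite: a local minimum.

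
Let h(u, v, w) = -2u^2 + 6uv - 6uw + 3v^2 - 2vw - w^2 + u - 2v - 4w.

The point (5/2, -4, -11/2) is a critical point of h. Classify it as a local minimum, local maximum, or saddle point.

saddle point

The Hessian is constant: H = [[-4, 6, -6], [6, 6, -2], [-6, -2, -2]].
Leading principal minors: Δ₁ = -4, Δ₂ = -60, Δ₃ = 64.
The minors fit neither the all-positive nor the alternating-sign pattern, so H is indefinite: a saddle point.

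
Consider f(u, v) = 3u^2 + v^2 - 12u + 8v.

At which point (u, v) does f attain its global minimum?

(2, -4)

f(u,v) separates as P(u) + Q(v), so its minimum is min P + min Q.
P'(u) = 6u - 12 vanishes at u ∈ {2}; Q'(v) = 2v + 8 vanishes at v ∈ {-4}.
Local minima of P (where P''>0): P(2)=-12. Local minima of Q: Q(-4)=-16.
So the global minimum of f is P(2) + Q(-4) = -12 − 16 = -28, attained at (2, -4).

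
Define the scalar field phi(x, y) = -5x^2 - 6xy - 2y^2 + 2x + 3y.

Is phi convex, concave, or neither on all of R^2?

phi is quadratic, so its Hessian is the constant matrix H = [[-10, -6], [-6, -4]].
det(H) = 4, tr(H) = -14.
det(H) > 0 and tr(H) < 0, so H is negative definite everywhere: concave.

concave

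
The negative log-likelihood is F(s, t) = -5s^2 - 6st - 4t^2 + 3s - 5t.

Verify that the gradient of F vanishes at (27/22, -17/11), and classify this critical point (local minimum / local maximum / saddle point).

∇F = (-10s - 6t + 3, -6s - 8t - 5); substituting (27/22, -17/11) gives ∇F = (0, 0), so (27/22, -17/11) is indeed a critical point.
The Hessian of F is constant: H = [[-10, -6], [-6, -8]].
det(H) = (-10)·(-8) − (-6)² = 44.
det(H) > 0 and tr(H) = -18 < 0, so H is negative definite and the point is a local maximum.

local maximum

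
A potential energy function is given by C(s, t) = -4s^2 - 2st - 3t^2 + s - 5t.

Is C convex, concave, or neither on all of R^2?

C is quadratic, so its Hessian is the constant matrix H = [[-8, -2], [-2, -6]].
det(H) = 44, tr(H) = -14.
det(H) > 0 and tr(H) < 0, so H is negative definite everywhere: concave.

concave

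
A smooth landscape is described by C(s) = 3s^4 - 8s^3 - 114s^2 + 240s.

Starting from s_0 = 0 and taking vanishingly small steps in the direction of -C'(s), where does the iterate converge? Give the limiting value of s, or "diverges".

C'(s) = 12(s - 5)(s - 1)(s + 4), so C'(0) = 240.
Gradient descent moves in the -C' direction, i.e. s is decreasing.
The nearest critical point in that direction is s = -4, where C'' = 540 > 0 (a local minimum). The iterate converges there.

-4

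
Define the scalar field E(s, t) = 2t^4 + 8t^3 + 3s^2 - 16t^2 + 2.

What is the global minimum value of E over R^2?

-254

E(s,t) separates as P(s) + Q(t) + 2, so its minimum is min P + min Q + 2.
P'(s) = 6s vanishes at s ∈ {0}; Q'(t) = 8t(t - 1)(t + 4) vanishes at t ∈ {-4, 0, 1}.
Local minima of P (where P''>0): P(0)=0. Local minima of Q: Q(-4)=-256, Q(1)=-6.
So the global minimum of E is P(0) + Q(-4) + 2 = 0 − 256 + 2 = -254, attained at (0, -4).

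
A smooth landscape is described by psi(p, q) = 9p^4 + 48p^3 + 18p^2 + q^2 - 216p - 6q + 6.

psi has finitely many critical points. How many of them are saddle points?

1

psi separates as a function of p plus a function of q, so ∇psi=0 decouples.
∂psi/∂p = 36(p - 1)(p + 2)(p + 3) = 0 at p ∈ {-3, -2, 1}; ∂psi/∂q = 2(q - 3) = 0 at q ∈ {3}.
The Hessian is diagonal: diag(psi_pp, psi_qq). Second derivatives: psi_pp(-3)=144, psi_pp(-2)=-108, psi_pp(1)=432; psi_qq(3)=2.
Saddle points occur where the two diagonal entries have opposite signs: (-2, 3). Count: 1.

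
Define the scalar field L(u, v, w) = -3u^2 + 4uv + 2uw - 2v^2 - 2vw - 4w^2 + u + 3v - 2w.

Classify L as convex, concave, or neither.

concave

L is quadratic, so its Hessian is the constant matrix H = [[-6, 4, 2], [4, -4, -2], [2, -2, -8]].
Leading principal minors: -6, 8, -56.
Signs alternate −, +, − ⇒ H ≺ 0 ⇒ concave.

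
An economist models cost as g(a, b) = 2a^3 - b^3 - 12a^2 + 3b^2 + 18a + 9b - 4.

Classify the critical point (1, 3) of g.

The mixed partial ∂²g/∂a∂b is 0, so the Hessian at any point is diag(g_aa, g_bb) = diag(12(a - 2), 6(-b + 1)).
At (1, 3): H = diag(-12, -12).
Both eigenvalues are negative, so H is negative definite: a local maximum.

local maximum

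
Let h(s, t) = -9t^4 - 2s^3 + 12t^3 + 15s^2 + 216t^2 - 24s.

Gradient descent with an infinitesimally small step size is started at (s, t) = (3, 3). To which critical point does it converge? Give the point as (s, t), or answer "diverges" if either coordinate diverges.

(1, 0)

h is separable, so gradient descent decouples: s follows -∂h/∂s, t follows -∂h/∂t.
∂h/∂s = -6(s - 4)(s - 1); at s=3 this is 12, so s decreases.
∂h/∂t = -36t(t - 4)(t + 3); at t=3 this is 648, so t decreases.
s converges to its nearest critical value 1 (a local min of the s-part); t converges to 0. The iterate converges to (1, 0).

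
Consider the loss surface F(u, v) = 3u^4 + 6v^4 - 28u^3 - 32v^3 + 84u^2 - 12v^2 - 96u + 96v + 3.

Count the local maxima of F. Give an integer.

F separates as a function of u plus a function of v, so ∇F=0 decouples.
∂F/∂u = 12(u - 4)(u - 2)(u - 1) = 0 at u ∈ {1, 2, 4}; ∂F/∂v = 24(v - 4)(v - 1)(v + 1) = 0 at v ∈ {-1, 1, 4}.
The Hessian is diagonal: diag(F_uu, F_vv). Second derivatives: F_uu(1)=36, F_uu(2)=-24, F_uu(4)=72; F_vv(-1)=240, F_vv(1)=-144, F_vv(4)=360.
Local maxima occur where both diagonal entries negative: (2, 1). Count: 1.

1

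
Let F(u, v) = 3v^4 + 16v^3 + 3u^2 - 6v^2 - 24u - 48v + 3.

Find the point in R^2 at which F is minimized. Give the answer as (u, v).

(4, -4)

F(u,v) separates as P(u) + Q(v) + 3, so its minimum is min P + min Q + 3.
P'(u) = 6u - 24 vanishes at u ∈ {4}; Q'(v) = 12(v - 1)(v + 1)(v + 4) vanishes at v ∈ {-4, -1, 1}.
Local minima of P (where P''>0): P(4)=-48. Local minima of Q: Q(-4)=-160, Q(1)=-35.
So the global minimum of F is P(4) + Q(-4) + 3 = -48 − 160 + 3 = -205, attained at (4, -4).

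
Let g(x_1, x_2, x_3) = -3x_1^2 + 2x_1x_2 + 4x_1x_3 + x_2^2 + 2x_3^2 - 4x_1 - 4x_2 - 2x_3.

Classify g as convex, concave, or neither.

neither

g is quadratic, so its Hessian is the constant matrix H = [[-6, 2, 4], [2, 2, 0], [4, 0, 4]].
Leading principal minors: -6, -16, -96.
Neither pattern holds ⇒ H is indefinite ⇒ neither convex nor concave.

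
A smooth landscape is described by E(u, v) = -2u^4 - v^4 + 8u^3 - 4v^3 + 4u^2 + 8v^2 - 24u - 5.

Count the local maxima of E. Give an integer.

E separates as a function of u plus a function of v, so ∇E=0 decouples.
∂E/∂u = -8(u - 3)(u - 1)(u + 1) = 0 at u ∈ {-1, 1, 3}; ∂E/∂v = -4v(v - 1)(v + 4) = 0 at v ∈ {-4, 0, 1}.
The Hessian is diagonal: diag(E_uu, E_vv). Second derivatives: E_uu(-1)=-64, E_uu(1)=32, E_uu(3)=-64; E_vv(-4)=-80, E_vv(0)=16, E_vv(1)=-20.
Local maxima occur where both diagonal entries negative: (-1, -4), (-1, 1), (3, -4), (3, 1). Count: 4.

4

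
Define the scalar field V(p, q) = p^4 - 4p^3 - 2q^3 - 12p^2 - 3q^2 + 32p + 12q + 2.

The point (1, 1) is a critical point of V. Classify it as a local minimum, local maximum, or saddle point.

The mixed partial ∂²V/∂p∂q is 0, so the Hessian at any point is diag(V_pp, V_qq) = diag(12(p^2 - 2p - 2), -6(2q + 1)).
At (1, 1): H = diag(-36, -18).
Both eigenvalues are negative, so H is negative definite: a local maximum.

local maximum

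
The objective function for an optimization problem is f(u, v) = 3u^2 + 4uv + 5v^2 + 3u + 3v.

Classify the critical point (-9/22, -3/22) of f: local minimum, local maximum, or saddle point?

local minimum

The Hessian of f is constant: H = [[6, 4], [4, 10]].
det(H) = 6·10 − 4² = 44.
det(H) > 0 and tr(H) = 16 > 0, so H is positive definite and the point is a local minimum.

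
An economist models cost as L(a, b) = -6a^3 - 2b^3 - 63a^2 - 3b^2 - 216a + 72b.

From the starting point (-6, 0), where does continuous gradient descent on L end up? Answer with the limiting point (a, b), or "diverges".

(-4, -4)

L is separable, so gradient descent decouples: a follows -∂L/∂a, b follows -∂L/∂b.
∂L/∂a = -18(a + 3)(a + 4); at a=-6 this is -108, so a increases.
∂L/∂b = -6(b - 3)(b + 4); at b=0 this is 72, so b decreases.
a converges to its nearest critical value -4 (a local min of the a-part); b converges to -4. The iterate converges to (-4, -4).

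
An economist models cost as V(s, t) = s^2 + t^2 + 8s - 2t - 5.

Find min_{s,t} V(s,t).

-22

V(s,t) separates as P(s) + Q(t) − 5, so its minimum is min P + min Q − 5.
P'(s) = 2s + 8 vanishes at s ∈ {-4}; Q'(t) = 2(t - 1) vanishes at t ∈ {1}.
Local minima of P (where P''>0): P(-4)=-16. Local minima of Q: Q(1)=-1.
So the global minimum of V is P(-4) + Q(1) − 5 = -16 − 1 − 5 = -22, attained at (-4, 1).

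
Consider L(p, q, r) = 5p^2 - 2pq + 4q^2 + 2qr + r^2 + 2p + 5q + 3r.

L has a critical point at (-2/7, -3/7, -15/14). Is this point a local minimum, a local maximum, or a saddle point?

The Hessian is constant: H = [[10, -2, 0], [-2, 8, 2], [0, 2, 2]].
Leading principal minors: Δ₁ = 10, Δ₂ = 76, Δ₃ = 112.
All leading minors are positive, so H is positive definite: a local minimum.

local minimum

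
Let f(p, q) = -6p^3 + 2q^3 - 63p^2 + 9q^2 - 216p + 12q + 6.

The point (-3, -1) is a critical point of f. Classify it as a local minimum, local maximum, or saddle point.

saddle point

The mixed partial ∂²f/∂p∂q is 0, so the Hessian at any point is diag(f_pp, f_qq) = diag(-18(2p + 7), 6(2q + 3)).
At (-3, -1): H = diag(-18, 6).
The eigenvalues have opposite signs, so H is indefinite: a saddle point.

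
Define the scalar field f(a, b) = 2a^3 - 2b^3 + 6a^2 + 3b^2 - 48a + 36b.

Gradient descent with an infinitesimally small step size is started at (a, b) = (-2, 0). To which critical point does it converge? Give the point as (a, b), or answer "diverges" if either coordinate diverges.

(2, -2)

f is separable, so gradient descent decouples: a follows -∂f/∂a, b follows -∂f/∂b.
∂f/∂a = 6(a - 2)(a + 4); at a=-2 this is -48, so a increases.
∂f/∂b = -6(b - 3)(b + 2); at b=0 this is 36, so b decreases.
a converges to its nearest critical value 2 (a local min of the a-part); b converges to -2. The iterate converges to (2, -2).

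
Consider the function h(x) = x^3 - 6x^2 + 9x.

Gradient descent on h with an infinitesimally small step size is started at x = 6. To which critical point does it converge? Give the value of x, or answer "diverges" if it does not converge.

3

h'(x) = 3(x - 3)(x - 1), so h'(6) = 45.
Gradient descent moves in the -h' direction, i.e. x is decreasing.
The nearest critical point in that direction is x = 3, where h'' = 6 > 0 (a local minimum). The iterate converges there.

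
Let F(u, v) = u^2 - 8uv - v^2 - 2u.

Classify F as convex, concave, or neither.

neither

F is quadratic, so its Hessian is the constant matrix H = [[2, -8], [-8, -2]].
det(H) = -68, tr(H) = 0.
det(H) < 0, so H is indefinite: neither convex nor concave.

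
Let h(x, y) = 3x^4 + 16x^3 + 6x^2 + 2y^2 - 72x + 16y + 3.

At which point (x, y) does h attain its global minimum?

(1, -4)

h(x,y) separates as P(x) + Q(y) + 3, so its minimum is min P + min Q + 3.
P'(x) = 12(x - 1)(x + 2)(x + 3) vanishes at x ∈ {-3, -2, 1}; Q'(y) = 4y + 16 vanishes at y ∈ {-4}.
Local minima of P (where P''>0): P(-3)=81, P(1)=-47. Local minima of Q: Q(-4)=-32.
So the global minimum of h is P(1) + Q(-4) + 3 = -47 − 32 + 3 = -76, attained at (1, -4).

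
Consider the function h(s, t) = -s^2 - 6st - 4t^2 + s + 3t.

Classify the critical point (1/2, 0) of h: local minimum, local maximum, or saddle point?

saddle point

The Hessian of h is constant: H = [[-2, -6], [-6, -8]].
det(H) = (-2)·(-8) − (-6)² = -20.
Since det(H) < 0, H is indefinite and the critical point is a saddle point.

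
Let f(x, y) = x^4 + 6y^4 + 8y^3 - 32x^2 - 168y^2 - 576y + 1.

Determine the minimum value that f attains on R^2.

-3199

f(x,y) separates as P(x) + Q(y) + 1, so its minimum is min P + min Q + 1.
P'(x) = 4x(x - 4)(x + 4) vanishes at x ∈ {-4, 0, 4}; Q'(y) = 24(y - 4)(y + 2)(y + 3) vanishes at y ∈ {-3, -2, 4}.
Local minima of P (where P''>0): P(-4)=-256, P(4)=-256. Local minima of Q: Q(-3)=486, Q(4)=-2944.
So the global minimum of f is P(-4) + Q(4) + 1 = -256 − 2944 + 1 = -3199, attained at (-4, 4).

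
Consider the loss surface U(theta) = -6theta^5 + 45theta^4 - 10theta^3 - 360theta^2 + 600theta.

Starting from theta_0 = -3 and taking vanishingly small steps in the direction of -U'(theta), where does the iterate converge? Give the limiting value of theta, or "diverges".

U'(theta) = -30(theta - 5)(theta - 2)(theta - 1)(theta + 2), so U'(-3) = -4800.
Gradient descent moves in the -U' direction, i.e. theta is increasing.
The nearest critical point in that direction is theta = -2, where U'' = 2520 > 0 (a local minimum). The iterate converges there.

-2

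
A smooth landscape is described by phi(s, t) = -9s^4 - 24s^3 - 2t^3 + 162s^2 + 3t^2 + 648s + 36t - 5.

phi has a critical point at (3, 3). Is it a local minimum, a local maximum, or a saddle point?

local maximum

The mixed partial ∂²phi/∂s∂t is 0, so the Hessian at any point is diag(phi_ss, phi_tt) = diag(36(-3s^2 - 4s + 9), 6(-2t + 1)).
At (3, 3): H = diag(-1080, -30).
Both eigenvalues are negative, so H is negative definite: a local maximum.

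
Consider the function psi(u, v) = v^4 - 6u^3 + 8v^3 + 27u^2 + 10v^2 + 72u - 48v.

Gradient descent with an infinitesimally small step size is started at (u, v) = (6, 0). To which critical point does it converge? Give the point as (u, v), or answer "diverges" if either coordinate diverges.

psi is separable, so gradient descent decouples: u follows -∂psi/∂u, v follows -∂psi/∂v.
∂psi/∂u = -18(u - 4)(u + 1); at u=6 this is -252, so u increases.
∂psi/∂v = 4(v - 1)(v + 3)(v + 4); at v=0 this is -48, so v increases.
The u-coordinate has no critical point in that direction and runs off to infinity.

diverges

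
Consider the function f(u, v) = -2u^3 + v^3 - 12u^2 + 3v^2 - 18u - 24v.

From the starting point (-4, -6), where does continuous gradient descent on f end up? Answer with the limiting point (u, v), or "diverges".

f is separable, so gradient descent decouples: u follows -∂f/∂u, v follows -∂f/∂v.
∂f/∂u = -6(u + 1)(u + 3); at u=-4 this is -18, so u increases.
∂f/∂v = 3(v - 2)(v + 4); at v=-6 this is 48, so v decreases.
The v-coordinate has no critical point in that direction and runs off to infinity.

diverges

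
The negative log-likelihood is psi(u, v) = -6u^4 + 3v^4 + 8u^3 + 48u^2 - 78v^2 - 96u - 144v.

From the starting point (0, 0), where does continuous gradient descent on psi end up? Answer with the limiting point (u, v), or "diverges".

(1, 4)

psi is separable, so gradient descent decouples: u follows -∂psi/∂u, v follows -∂psi/∂v.
∂psi/∂u = -24(u - 2)(u - 1)(u + 2); at u=0 this is -96, so u increases.
∂psi/∂v = 12(v - 4)(v + 1)(v + 3); at v=0 this is -144, so v increases.
u converges to its nearest critical value 1 (a local min of the u-part); v converges to 4. The iterate converges to (1, 4).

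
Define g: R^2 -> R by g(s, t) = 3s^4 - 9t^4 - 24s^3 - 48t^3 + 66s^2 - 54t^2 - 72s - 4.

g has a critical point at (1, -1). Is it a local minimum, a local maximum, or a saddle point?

The mixed partial ∂²g/∂s∂t is 0, so the Hessian at any point is diag(g_ss, g_tt) = diag(12(3s^2 - 12s + 11), -36(3t^2 + 8t + 3)).
At (1, -1): H = diag(24, 72).
Both eigenvalues are positive, so H is positive definite: a local minimum.

local minimum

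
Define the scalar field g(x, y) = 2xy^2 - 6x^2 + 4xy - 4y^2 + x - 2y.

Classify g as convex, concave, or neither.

neither

The term 2xy^2 is cubic, so the Hessian is not constant.
∂²g/∂y² = 4x - 8, which takes both signs as x varies (negative for sufficiently negative x). A diagonal entry of the Hessian changing sign means the Hessian is neither positive- nor negative-semidefinite on all of R^2.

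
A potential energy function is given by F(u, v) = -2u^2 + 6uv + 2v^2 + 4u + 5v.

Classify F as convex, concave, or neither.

F is quadratic, so its Hessian is the constant matrix H = [[-4, 6], [6, 4]].
det(H) = -52, tr(H) = 0.
det(H) < 0, so H is indefinite: neither convex nor concave.

neither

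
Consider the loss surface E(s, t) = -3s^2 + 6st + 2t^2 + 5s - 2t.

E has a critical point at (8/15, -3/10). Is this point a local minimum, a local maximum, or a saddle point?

The Hessian of E is constant: H = [[-6, 6], [6, 4]].
det(H) = (-6)·4 − 6² = -60.
Since det(H) < 0, H is indefinite and the critical point is a saddle point.

saddle point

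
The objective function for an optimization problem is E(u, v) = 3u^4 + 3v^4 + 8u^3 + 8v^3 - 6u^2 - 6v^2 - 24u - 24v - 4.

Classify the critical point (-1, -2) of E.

saddle point

The mixed partial ∂²E/∂u∂v is 0, so the Hessian at any point is diag(E_uu, E_vv) = diag(12(3u^2 + 4u - 1), 12(3v^2 + 4v - 1)).
At (-1, -2): H = diag(-24, 36).
The eigenvalues have opposite signs, so H is indefinite: a saddle point.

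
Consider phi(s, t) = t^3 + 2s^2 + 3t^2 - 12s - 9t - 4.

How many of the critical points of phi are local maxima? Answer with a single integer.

0

phi separates as a function of s plus a function of t, so ∇phi=0 decouples.
∂phi/∂s = 4(s - 3) = 0 at s ∈ {3}; ∂phi/∂t = 3(t - 1)(t + 3) = 0 at t ∈ {-3, 1}.
The Hessian is diagonal: diag(phi_ss, phi_tt). Second derivatives: phi_ss(3)=4; phi_tt(-3)=-12, phi_tt(1)=12.
Local maxima occur where both diagonal entries negative: none. Count: 0.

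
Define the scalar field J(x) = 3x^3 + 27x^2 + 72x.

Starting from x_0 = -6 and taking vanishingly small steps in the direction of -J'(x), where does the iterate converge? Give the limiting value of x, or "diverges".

J'(x) = 9(x + 2)(x + 4), so J'(-6) = 72.
Gradient descent moves in the -J' direction, i.e. x is decreasing.
There is no critical point below x=-6, and J' keeps the same sign, so the iterate runs off to −∞.

diverges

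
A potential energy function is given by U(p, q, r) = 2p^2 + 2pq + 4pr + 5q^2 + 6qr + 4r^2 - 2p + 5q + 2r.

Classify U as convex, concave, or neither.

convex

U is quadratic, so its Hessian is the constant matrix H = [[4, 2, 4], [2, 10, 6], [4, 6, 8]].
Leading principal minors: 4, 36, 80.
All positive ⇒ H ≻ 0 ⇒ convex.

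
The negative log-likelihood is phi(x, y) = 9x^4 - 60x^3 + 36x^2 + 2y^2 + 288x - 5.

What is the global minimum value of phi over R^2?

-188

phi(x,y) separates as P(x) + Q(y) − 5, so its minimum is min P + min Q − 5.
P'(x) = 36(x - 4)(x - 2)(x + 1) vanishes at x ∈ {-1, 2, 4}; Q'(y) = 4y vanishes at y ∈ {0}.
Local minima of P (where P''>0): P(-1)=-183, P(4)=192. Local minima of Q: Q(0)=0.
So the global minimum of phi is P(-1) + Q(0) − 5 = -183 + 0 − 5 = -188, attained at (-1, 0).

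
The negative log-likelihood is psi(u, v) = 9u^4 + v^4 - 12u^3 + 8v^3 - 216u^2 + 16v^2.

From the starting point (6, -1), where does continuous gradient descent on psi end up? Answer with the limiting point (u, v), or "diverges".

psi is separable, so gradient descent decouples: u follows -∂psi/∂u, v follows -∂psi/∂v.
∂psi/∂u = 36u(u - 4)(u + 3); at u=6 this is 3888, so u decreases.
∂psi/∂v = 4v(v + 2)(v + 4); at v=-1 this is -12, so v increases.
u converges to its nearest critical value 4 (a local min of the u-part); v converges to 0. The iterate converges to (4, 0).

(4, 0)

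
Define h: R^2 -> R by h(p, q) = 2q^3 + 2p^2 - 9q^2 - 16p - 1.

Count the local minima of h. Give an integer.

h separates as a function of p plus a function of q, so ∇h=0 decouples.
∂h/∂p = 4(p - 4) = 0 at p ∈ {4}; ∂h/∂q = 6q(q - 3) = 0 at q ∈ {0, 3}.
The Hessian is diagonal: diag(h_pp, h_qq). Second derivatives: h_pp(4)=4; h_qq(0)=-18, h_qq(3)=18.
Local minima occur where both diagonal entries positive: (4, 3). Count: 1.

1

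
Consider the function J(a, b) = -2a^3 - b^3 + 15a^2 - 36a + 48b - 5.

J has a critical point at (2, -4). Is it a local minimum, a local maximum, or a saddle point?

The mixed partial ∂²J/∂a∂b is 0, so the Hessian at any point is diag(J_aa, J_bb) = diag(6(-2a + 5), -6b).
At (2, -4): H = diag(6, 24).
Both eigenvalues are positive, so H is positive definite: a local minimum.

local minimum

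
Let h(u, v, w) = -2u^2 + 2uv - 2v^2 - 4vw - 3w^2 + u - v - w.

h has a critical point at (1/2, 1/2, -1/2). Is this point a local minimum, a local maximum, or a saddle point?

local maximum

The Hessian is constant: H = [[-4, 2, 0], [2, -4, -4], [0, -4, -6]].
Leading principal minors: Δ₁ = -4, Δ₂ = 12, Δ₃ = -8.
The minors alternate sign starting negative (−, +, −), so H is negative definite: a local maximum.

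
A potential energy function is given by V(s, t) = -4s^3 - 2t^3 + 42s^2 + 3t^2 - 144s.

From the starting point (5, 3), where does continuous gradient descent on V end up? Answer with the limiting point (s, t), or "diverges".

diverges

V is separable, so gradient descent decouples: s follows -∂V/∂s, t follows -∂V/∂t.
∂V/∂s = -12(s - 4)(s - 3); at s=5 this is -24, so s increases.
∂V/∂t = -6t(t - 1); at t=3 this is -36, so t increases.
The s-coordinate has no critical point in that direction and runs off to infinity.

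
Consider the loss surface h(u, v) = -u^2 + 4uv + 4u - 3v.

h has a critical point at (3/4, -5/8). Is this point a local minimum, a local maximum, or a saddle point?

The Hessian of h is constant: H = [[-2, 4], [4, 0]].
det(H) = (-2)·0 − 4² = -16.
Since det(H) < 0, H is indefinite and the critical point is a saddle point.

saddle point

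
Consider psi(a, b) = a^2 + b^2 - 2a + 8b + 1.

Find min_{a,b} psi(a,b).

psi(a,b) separates as P(a) + Q(b) + 1, so its minimum is min P + min Q + 1.
P'(a) = 2a - 2 vanishes at a ∈ {1}; Q'(b) = 2b + 8 vanishes at b ∈ {-4}.
Local minima of P (where P''>0): P(1)=-1. Local minima of Q: Q(-4)=-16.
So the global minimum of psi is P(1) + Q(-4) + 1 = -1 − 16 + 1 = -16, attained at (1, -4).

-16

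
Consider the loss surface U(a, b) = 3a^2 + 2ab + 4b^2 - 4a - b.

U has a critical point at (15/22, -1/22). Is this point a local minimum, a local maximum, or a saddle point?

The Hessian of U is constant: H = [[6, 2], [2, 8]].
det(H) = 6·8 − 2² = 44.
det(H) > 0 and tr(H) = 14 > 0, so H is positive definite and the point is a local minimum.

local minimum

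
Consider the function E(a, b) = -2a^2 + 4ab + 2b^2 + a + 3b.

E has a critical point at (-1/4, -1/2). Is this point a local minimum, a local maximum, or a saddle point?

saddle point

The Hessian of E is constant: H = [[-4, 4], [4, 4]].
det(H) = (-4)·4 − 4² = -32.
Since det(H) < 0, H is indefinite and the critical point is a saddle point.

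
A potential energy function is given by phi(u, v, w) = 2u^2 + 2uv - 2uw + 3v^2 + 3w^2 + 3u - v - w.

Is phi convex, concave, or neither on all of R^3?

phi is quadratic, so its Hessian is the constant matrix H = [[4, 2, -2], [2, 6, 0], [-2, 0, 6]].
Leading principal minors: 4, 20, 96.
All positive ⇒ H ≻ 0 ⇒ convex.

convex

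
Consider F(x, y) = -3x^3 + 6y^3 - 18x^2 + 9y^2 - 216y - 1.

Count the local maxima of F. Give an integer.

F separates as a function of x plus a function of y, so ∇F=0 decouples.
∂F/∂x = -9x(x + 4) = 0 at x ∈ {-4, 0}; ∂F/∂y = 18(y - 3)(y + 4) = 0 at y ∈ {-4, 3}.
The Hessian is diagonal: diag(F_xx, F_yy). Second derivatives: F_xx(-4)=36, F_xx(0)=-36; F_yy(-4)=-126, F_yy(3)=126.
Local maxima occur where both diagonal entries negative: (0, -4). Count: 1.

1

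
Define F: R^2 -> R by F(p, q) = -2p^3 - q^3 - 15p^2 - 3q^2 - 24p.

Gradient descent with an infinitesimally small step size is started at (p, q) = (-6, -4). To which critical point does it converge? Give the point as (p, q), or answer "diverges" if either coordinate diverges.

(-4, -2)

F is separable, so gradient descent decouples: p follows -∂F/∂p, q follows -∂F/∂q.
∂F/∂p = -6(p + 1)(p + 4); at p=-6 this is -60, so p increases.
∂F/∂q = -3q(q + 2); at q=-4 this is -24, so q increases.
p converges to its nearest critical value -4 (a local min of the p-part); q converges to -2. The iterate converges to (-4, -2).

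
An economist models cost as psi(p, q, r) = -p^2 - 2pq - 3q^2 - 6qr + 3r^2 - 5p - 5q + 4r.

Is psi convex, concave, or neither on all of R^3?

psi is quadratic, so its Hessian is the constant matrix H = [[-2, -2, 0], [-2, -6, -6], [0, -6, 6]].
Leading principal minors: -2, 8, 120.
Neither pattern holds ⇒ H is indefinite ⇒ neither convex nor concave.

neither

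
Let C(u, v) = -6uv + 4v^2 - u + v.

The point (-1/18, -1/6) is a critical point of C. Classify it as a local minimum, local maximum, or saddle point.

The Hessian of C is constant: H = [[0, -6], [-6, 8]].
det(H) = 0·8 − (-6)² = -36.
Since det(H) < 0, H is indefinite and the critical point is a saddle point.

saddle point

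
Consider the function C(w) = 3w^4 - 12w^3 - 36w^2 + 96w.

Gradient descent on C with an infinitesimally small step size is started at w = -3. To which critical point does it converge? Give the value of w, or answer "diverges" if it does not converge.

C'(w) = 12(w - 4)(w - 1)(w + 2), so C'(-3) = -336.
Gradient descent moves in the -C' direction, i.e. w is increasing.
The nearest critical point in that direction is w = -2, where C'' = 216 > 0 (a local minimum). The iterate converges there.

-2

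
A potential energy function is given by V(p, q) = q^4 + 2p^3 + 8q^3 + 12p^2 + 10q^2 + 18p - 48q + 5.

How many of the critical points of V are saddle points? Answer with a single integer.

V separates as a function of p plus a function of q, so ∇V=0 decouples.
∂V/∂p = 6(p + 1)(p + 3) = 0 at p ∈ {-3, -1}; ∂V/∂q = 4(q - 1)(q + 3)(q + 4) = 0 at q ∈ {-4, -3, 1}.
The Hessian is diagonal: diag(V_pp, V_qq). Second derivatives: V_pp(-3)=-12, V_pp(-1)=12; V_qq(-4)=20, V_qq(-3)=-16, V_qq(1)=80.
Saddle points occur where the two diagonal entries have opposite signs: (-3, -4), (-3, 1), (-1, -3). Count: 3.

3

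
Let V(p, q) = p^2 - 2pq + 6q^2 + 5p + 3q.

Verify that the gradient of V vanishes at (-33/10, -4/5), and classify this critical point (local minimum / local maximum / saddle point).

∇V = (2p - 2q + 5, -2p + 12q + 3); substituting (-33/10, -4/5) gives ∇V = (0, 0), so (-33/10, -4/5) is indeed a critical point.
The Hessian of V is constant: H = [[2, -2], [-2, 12]].
det(H) = 2·12 − (-2)² = 20.
det(H) > 0 and tr(H) = 14 > 0, so H is positive definite and the point is a local minimum.

local minimum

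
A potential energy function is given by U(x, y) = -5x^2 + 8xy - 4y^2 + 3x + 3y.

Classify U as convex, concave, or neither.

concave

U is quadratic, so its Hessian is the constant matrix H = [[-10, 8], [8, -8]].
det(H) = 16, tr(H) = -18.
det(H) > 0 and tr(H) < 0, so H is negative definite everywhere: concave.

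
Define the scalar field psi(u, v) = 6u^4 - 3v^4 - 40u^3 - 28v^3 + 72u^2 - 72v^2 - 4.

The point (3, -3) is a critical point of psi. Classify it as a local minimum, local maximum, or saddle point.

local minimum

The mixed partial ∂²psi/∂u∂v is 0, so the Hessian at any point is diag(psi_uu, psi_vv) = diag(24(3u^2 - 10u + 6), -12(3v^2 + 14v + 12)).
At (3, -3): H = diag(72, 36).
Both eigenvalues are positive, so H is positive definite: a local minimum.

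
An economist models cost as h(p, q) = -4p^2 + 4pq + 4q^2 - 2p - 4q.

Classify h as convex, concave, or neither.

h is quadratic, so its Hessian is the constant matrix H = [[-8, 4], [4, 8]].
det(H) = -80, tr(H) = 0.
det(H) < 0, so H is indefinite: neither convex nor concave.

neither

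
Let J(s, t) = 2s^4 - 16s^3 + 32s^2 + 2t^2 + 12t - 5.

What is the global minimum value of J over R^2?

-23

J(s,t) separates as P(s) + Q(t) − 5, so its minimum is min P + min Q − 5.
P'(s) = 8s(s - 4)(s - 2) vanishes at s ∈ {0, 2, 4}; Q'(t) = 4(t + 3) vanishes at t ∈ {-3}.
Local minima of P (where P''>0): P(0)=0, P(4)=0. Local minima of Q: Q(-3)=-18.
So the global minimum of J is P(0) + Q(-3) − 5 = 0 − 18 − 5 = -23, attained at (0, -3).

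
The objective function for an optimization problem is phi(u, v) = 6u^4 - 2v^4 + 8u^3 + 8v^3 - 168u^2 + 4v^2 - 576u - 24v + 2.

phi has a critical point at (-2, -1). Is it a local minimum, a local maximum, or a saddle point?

local maximum

The mixed partial ∂²phi/∂u∂v is 0, so the Hessian at any point is diag(phi_uu, phi_vv) = diag(24(3u^2 + 2u - 14), 8(-3v^2 + 6v + 1)).
At (-2, -1): H = diag(-144, -64).
Both eigenvalues are negative, so H is negative definite: a local maximum.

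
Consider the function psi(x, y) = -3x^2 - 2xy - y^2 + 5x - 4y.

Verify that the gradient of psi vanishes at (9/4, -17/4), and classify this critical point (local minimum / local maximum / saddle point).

local maximum

∇psi = (-6x - 2y + 5, -2x - 2y - 4); substituting (9/4, -17/4) gives ∇psi = (0, 0), so (9/4, -17/4) is indeed a critical point.
The Hessian of psi is constant: H = [[-6, -2], [-2, -2]].
det(H) = (-6)·(-2) − (-2)² = 8.
det(H) > 0 and tr(H) = -8 < 0, so H is negative definite and the point is a local maximum.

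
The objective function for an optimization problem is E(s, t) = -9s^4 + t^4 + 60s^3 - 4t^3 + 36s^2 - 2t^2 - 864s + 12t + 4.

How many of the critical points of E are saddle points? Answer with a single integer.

E separates as a function of s plus a function of t, so ∇E=0 decouples.
∂E/∂s = -36(s - 4)(s - 3)(s + 2) = 0 at s ∈ {-2, 3, 4}; ∂E/∂t = 4(t - 3)(t - 1)(t + 1) = 0 at t ∈ {-1, 1, 3}.
The Hessian is diagonal: diag(E_ss, E_tt). Second derivatives: E_ss(-2)=-1080, E_ss(3)=180, E_ss(4)=-216; E_tt(-1)=32, E_tt(1)=-16, E_tt(3)=32.
Saddle points occur where the two diagonal entries have opposite signs: (-2, -1), (-2, 3), (3, 1), (4, -1), (4, 3). Count: 5.

5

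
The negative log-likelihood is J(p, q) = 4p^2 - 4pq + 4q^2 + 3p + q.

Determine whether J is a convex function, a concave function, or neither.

convex

J is quadratic, so its Hessian is the constant matrix H = [[8, -4], [-4, 8]].
det(H) = 48, tr(H) = 16.
det(H) > 0 and tr(H) > 0, so H is positive definite everywhere: convex.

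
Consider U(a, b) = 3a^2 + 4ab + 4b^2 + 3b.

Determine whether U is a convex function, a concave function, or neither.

convex

U is quadratic, so its Hessian is the constant matrix H = [[6, 4], [4, 8]].
det(H) = 32, tr(H) = 14.
det(H) > 0 and tr(H) > 0, so H is positive definite everywhere: convex.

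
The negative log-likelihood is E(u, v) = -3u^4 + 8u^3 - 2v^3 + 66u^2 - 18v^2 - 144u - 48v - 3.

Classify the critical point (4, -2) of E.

The mixed partial ∂²E/∂u∂v is 0, so the Hessian at any point is diag(E_uu, E_vv) = diag(12(-3u^2 + 4u + 11), -12(v + 3)).
At (4, -2): H = diag(-252, -12).
Both eigenvalues are negative, so H is negative definite: a local maximum.

local maximum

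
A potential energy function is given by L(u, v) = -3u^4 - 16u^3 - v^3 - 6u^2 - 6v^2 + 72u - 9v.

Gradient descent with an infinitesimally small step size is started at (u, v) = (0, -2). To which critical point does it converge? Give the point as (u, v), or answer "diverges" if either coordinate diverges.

(-2, -3)

L is separable, so gradient descent decouples: u follows -∂L/∂u, v follows -∂L/∂v.
∂L/∂u = -12(u - 1)(u + 2)(u + 3); at u=0 this is 72, so u decreases.
∂L/∂v = -3(v + 1)(v + 3); at v=-2 this is 3, so v decreases.
u converges to its nearest critical value -2 (a local min of the u-part); v converges to -3. The iterate converges to (-2, -3).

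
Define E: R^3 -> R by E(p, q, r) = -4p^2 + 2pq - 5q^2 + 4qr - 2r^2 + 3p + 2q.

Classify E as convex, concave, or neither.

E is quadratic, so its Hessian is the constant matrix H = [[-8, 2, 0], [2, -10, 4], [0, 4, -4]].
Leading principal minors: -8, 76, -176.
Signs alternate −, +, − ⇒ H ≺ 0 ⇒ concave.

concave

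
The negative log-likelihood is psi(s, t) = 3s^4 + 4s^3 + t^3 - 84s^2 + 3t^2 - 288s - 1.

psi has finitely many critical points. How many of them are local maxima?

psi separates as a function of s plus a function of t, so ∇psi=0 decouples.
∂psi/∂s = 12(s - 4)(s + 2)(s + 3) = 0 at s ∈ {-3, -2, 4}; ∂psi/∂t = 3t(t + 2) = 0 at t ∈ {-2, 0}.
The Hessian is diagonal: diag(psi_ss, psi_tt). Second derivatives: psi_ss(-3)=84, psi_ss(-2)=-72, psi_ss(4)=504; psi_tt(-2)=-6, psi_tt(0)=6.
Local maxima occur where both diagonal entries negative: (-2, -2). Count: 1.

1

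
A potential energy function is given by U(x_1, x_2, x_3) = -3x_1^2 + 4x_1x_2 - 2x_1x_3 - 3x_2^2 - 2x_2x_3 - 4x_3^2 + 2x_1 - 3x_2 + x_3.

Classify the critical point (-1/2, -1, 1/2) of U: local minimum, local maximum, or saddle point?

The Hessian is constant: H = [[-6, 4, -2], [4, -6, -2], [-2, -2, -8]].
Leading principal minors: Δ₁ = -6, Δ₂ = 20, Δ₃ = -80.
The minors alternate sign starting negative (−, +, −), so H is negative definite: a local maximum.

local maximum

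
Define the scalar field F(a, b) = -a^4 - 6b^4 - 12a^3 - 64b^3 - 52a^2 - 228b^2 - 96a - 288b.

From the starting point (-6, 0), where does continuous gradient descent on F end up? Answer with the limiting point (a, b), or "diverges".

diverges

F is separable, so gradient descent decouples: a follows -∂F/∂a, b follows -∂F/∂b.
∂F/∂a = -4(a + 2)(a + 3)(a + 4); at a=-6 this is 96, so a decreases.
∂F/∂b = -24(b + 1)(b + 3)(b + 4); at b=0 this is -288, so b increases.
The a-coordinate has no critical point in that direction and runs off to infinity.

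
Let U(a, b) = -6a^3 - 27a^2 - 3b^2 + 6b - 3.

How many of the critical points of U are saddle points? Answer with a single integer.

1

U separates as a function of a plus a function of b, so ∇U=0 decouples.
∂U/∂a = -18a(a + 3) = 0 at a ∈ {-3, 0}; ∂U/∂b = -6(b - 1) = 0 at b ∈ {1}.
The Hessian is diagonal: diag(U_aa, U_bb). Second derivatives: U_aa(-3)=54, U_aa(0)=-54; U_bb(1)=-6.
Saddle points occur where the two diagonal entries have opposite signs: (-3, 1). Count: 1.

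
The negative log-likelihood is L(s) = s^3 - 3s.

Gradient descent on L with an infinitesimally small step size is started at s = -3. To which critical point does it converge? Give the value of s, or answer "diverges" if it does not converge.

L'(s) = 3(s - 1)(s + 1), so L'(-3) = 24.
Gradient descent moves in the -L' direction, i.e. s is decreasing.
There is no critical point below s=-3, and L' keeps the same sign, so the iterate runs off to −∞.

diverges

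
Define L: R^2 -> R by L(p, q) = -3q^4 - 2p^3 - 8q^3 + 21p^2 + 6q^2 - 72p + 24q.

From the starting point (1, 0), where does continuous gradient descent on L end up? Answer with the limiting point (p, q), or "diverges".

(3, -1)

L is separable, so gradient descent decouples: p follows -∂L/∂p, q follows -∂L/∂q.
∂L/∂p = -6(p - 4)(p - 3); at p=1 this is -36, so p increases.
∂L/∂q = -12(q - 1)(q + 1)(q + 2); at q=0 this is 24, so q decreases.
p converges to its nearest critical value 3 (a local min of the p-part); q converges to -1. The iterate converges to (3, -1).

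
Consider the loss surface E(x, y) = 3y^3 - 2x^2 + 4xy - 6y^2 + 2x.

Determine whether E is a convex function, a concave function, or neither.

The term 3y^3 is cubic, so the Hessian is not constant.
∂²E/∂y² = 18y - 12, which takes both signs as y varies (negative for sufficiently negative y). A diagonal entry of the Hessian changing sign means the Hessian is neither positive- nor negative-semidefinite on all of R^2.

neither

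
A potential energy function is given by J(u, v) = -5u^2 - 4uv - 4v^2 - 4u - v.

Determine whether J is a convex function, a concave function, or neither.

J is quadratic, so its Hessian is the constant matrix H = [[-10, -4], [-4, -8]].
det(H) = 64, tr(H) = -18.
det(H) > 0 and tr(H) < 0, so H is negative definite everywhere: concave.

concave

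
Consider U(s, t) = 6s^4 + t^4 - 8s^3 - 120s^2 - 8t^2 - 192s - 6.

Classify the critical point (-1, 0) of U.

local maximum

The mixed partial ∂²U/∂s∂t is 0, so the Hessian at any point is diag(U_ss, U_tt) = diag(24(3s^2 - 2s - 10), 4(3t^2 - 4)).
At (-1, 0): H = diag(-120, -16).
Both eigenvalues are negative, so H is negative definite: a local maximum.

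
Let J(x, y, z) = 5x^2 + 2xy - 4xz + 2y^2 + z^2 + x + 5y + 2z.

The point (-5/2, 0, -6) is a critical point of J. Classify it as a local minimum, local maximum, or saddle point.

local minimum

The Hessian is constant: H = [[10, 2, -4], [2, 4, 0], [-4, 0, 2]].
Leading principal minors: Δ₁ = 10, Δ₂ = 36, Δ₃ = 8.
All leading minors are positive, so H is positive definite: a local minimum.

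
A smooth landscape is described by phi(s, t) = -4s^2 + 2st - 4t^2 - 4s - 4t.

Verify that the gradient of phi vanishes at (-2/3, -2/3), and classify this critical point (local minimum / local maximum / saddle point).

∇phi = (-8s + 2t - 4, 2s - 8t - 4); substituting (-2/3, -2/3) gives ∇phi = (0, 0), so (-2/3, -2/3) is indeed a critical point.
The Hessian of phi is constant: H = [[-8, 2], [2, -8]].
det(H) = (-8)·(-8) − 2² = 60.
det(H) > 0 and tr(H) = -16 < 0, so H is negative definite and the point is a local maximum.

local maximum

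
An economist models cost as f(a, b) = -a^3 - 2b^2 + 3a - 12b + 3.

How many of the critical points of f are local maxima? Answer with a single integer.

1

f separates as a function of a plus a function of b, so ∇f=0 decouples.
∂f/∂a = -3(a - 1)(a + 1) = 0 at a ∈ {-1, 1}; ∂f/∂b = -4(b + 3) = 0 at b ∈ {-3}.
The Hessian is diagonal: diag(f_aa, f_bb). Second derivatives: f_aa(-1)=6, f_aa(1)=-6; f_bb(-3)=-4.
Local maxima occur where both diagonal entries negative: (1, -3). Count: 1.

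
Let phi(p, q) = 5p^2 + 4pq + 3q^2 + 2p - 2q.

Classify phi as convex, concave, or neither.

convex

phi is quadratic, so its Hessian is the constant matrix H = [[10, 4], [4, 6]].
det(H) = 44, tr(H) = 16.
det(H) > 0 and tr(H) > 0, so H is positive definite everywhere: convex.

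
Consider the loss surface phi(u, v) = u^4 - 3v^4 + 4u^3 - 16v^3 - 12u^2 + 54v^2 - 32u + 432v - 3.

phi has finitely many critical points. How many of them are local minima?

phi separates as a function of u plus a function of v, so ∇phi=0 decouples.
∂phi/∂u = 4(u - 2)(u + 1)(u + 4) = 0 at u ∈ {-4, -1, 2}; ∂phi/∂v = -12(v - 3)(v + 3)(v + 4) = 0 at v ∈ {-4, -3, 3}.
The Hessian is diagonal: diag(phi_uu, phi_vv). Second derivatives: phi_uu(-4)=72, phi_uu(-1)=-36, phi_uu(2)=72; phi_vv(-4)=-84, phi_vv(-3)=72, phi_vv(3)=-504.
Local minima occur where both diagonal entries positive: (-4, -3), (2, -3). Count: 2.

2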